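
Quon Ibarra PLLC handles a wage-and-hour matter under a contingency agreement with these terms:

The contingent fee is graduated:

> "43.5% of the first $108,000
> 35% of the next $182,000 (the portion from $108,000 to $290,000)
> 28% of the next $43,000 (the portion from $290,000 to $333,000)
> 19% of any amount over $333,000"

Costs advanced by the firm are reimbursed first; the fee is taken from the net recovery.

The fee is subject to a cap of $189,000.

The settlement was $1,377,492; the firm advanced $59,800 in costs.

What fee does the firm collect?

$189,000.00

Fee base (net of costs): $1,377,492 − $59,800 = $1,317,692
First $108,000 at 43.5% = $46,980.00
Next $182,000 at 35% = $63,700.00
Next $43,000 at 28% = $12,040.00
Remaining $984,692 at 19% = $187,091.48
Fee: $46,980.00 + $63,700.00 + $12,040.00 + $187,091.48 = $309,811.48
$309,811.48 exceeds the $189,000 cap, so the fee is capped at $189,000.00.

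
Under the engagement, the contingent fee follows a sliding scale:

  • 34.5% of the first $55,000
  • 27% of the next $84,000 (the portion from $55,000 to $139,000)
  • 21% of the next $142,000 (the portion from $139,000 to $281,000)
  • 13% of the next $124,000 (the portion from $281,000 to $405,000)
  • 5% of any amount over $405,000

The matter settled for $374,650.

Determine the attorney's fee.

$83,649.50

First $55,000 at 34.5% = $18,975.00
Next $84,000 at 27% = $22,680.00
Next $142,000 at 21% = $29,820.00
Remaining $93,650 at 13% = $12,174.50
Fee: $18,975.00 + $22,680.00 + $29,820.00 + $12,174.50 = $83,649.50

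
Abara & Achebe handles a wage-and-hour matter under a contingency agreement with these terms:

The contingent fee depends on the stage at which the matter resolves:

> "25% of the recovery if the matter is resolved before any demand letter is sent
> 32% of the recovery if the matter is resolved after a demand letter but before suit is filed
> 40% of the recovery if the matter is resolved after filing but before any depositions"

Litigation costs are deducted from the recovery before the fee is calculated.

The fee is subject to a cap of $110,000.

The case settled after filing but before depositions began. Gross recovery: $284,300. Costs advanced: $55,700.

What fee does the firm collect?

Fee base (net of costs): $284,300 − $55,700 = $228,600
The matter settled after filing but before depositions began, so the 40% rate applies.
$228,600 × 40% = $91,440.00
$91,440.00 is under the $110,000 cap.

$91,440.00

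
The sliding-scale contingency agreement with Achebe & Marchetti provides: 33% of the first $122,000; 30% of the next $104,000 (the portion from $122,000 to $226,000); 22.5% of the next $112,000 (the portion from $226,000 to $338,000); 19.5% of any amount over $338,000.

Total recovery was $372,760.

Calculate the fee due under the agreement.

First $122,000 at 33% = $40,260.00
Next $104,000 at 30% = $31,200.00
Next $112,000 at 22.5% = $25,200.00
Remaining $34,760 at 19.5% = $6,778.20
Fee: $40,260.00 + $31,200.00 + $25,200.00 + $6,778.20 = $103,438.20

$103,438.20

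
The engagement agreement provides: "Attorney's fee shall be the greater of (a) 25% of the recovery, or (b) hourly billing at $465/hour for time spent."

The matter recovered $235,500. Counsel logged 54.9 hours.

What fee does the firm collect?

$58,875.00

(a) 25% of $235,500 = $58,875.00
(b) 54.9 × $465 = $25,528.50
The greater is (a): $58,875.00.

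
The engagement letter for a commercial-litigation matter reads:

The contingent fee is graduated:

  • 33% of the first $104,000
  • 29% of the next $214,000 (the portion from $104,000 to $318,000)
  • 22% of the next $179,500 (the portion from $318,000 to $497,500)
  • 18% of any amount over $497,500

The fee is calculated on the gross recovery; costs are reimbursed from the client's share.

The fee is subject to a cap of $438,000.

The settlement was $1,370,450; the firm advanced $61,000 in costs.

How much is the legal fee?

$293,001.00

Fee base is the gross recovery, $1,370,450; costs are reimbursed separately.
First $104,000 at 33% = $34,320.00
Next $214,000 at 29% = $62,060.00
Next $179,500 at 22% = $39,490.00
Remaining $872,950 at 18% = $157,131.00
Fee: $34,320.00 + $62,060.00 + $39,490.00 + $157,131.00 = $293,001.00
$293,001.00 is under the $438,000 cap.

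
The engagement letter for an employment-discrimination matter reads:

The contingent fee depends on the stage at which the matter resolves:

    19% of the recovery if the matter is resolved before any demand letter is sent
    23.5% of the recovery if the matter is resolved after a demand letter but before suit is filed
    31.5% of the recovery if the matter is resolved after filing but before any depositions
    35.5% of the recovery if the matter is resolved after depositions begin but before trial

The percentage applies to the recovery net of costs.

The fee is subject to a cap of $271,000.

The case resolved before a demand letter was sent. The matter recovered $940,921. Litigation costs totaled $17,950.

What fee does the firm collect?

$175,364.49

Fee base (net of costs): $940,921 − $17,950 = $922,971
The matter resolved before a demand letter was sent, so the 19% rate applies.
$922,971 × 19% = $175,364.49
$175,364.49 is under the $271,000 cap.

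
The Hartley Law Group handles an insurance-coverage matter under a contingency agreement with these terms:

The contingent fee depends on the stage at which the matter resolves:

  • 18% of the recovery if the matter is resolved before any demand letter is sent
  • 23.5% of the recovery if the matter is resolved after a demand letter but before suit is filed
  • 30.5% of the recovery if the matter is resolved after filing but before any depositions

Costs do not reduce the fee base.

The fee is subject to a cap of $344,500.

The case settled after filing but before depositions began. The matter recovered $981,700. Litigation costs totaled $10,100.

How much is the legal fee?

Fee base is the gross recovery, $981,700; costs are reimbursed separately.
The matter settled after filing but before depositions began, so the 30.5% rate applies.
$981,700 × 30.5% = $299,418.50
$299,418.50 is under the $344,500 cap.

$299,418.50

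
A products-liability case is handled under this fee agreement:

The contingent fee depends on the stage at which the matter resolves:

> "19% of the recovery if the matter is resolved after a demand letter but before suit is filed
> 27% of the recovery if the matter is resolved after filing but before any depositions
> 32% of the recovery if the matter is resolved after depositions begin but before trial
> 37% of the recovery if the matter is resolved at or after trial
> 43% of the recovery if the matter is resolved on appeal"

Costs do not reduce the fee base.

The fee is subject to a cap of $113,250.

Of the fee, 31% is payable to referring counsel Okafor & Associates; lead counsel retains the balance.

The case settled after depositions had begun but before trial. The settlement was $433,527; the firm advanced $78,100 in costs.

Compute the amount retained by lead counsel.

$78,142.50

Fee base is the gross recovery, $433,527; costs are reimbursed separately.
The matter settled after depositions had begun but before trial, so the 32% rate applies.
$433,527 × 32% = $138,728.64
$138,728.64 exceeds the $113,250 cap, so the fee is capped at $113,250.00.
Referral share: 31% of $113,250.00 = $35,107.50; lead counsel retains $113,250.00 − $35,107.50 = $78,142.50.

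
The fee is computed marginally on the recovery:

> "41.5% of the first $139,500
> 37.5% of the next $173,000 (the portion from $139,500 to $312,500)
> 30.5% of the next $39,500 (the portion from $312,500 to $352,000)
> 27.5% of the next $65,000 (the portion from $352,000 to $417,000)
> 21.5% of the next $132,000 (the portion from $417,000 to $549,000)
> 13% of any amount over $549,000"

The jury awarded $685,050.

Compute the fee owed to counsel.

$198,756.50

First $139,500 at 41.5% = $57,892.50
Next $173,000 at 37.5% = $64,875.00
Next $39,500 at 30.5% = $12,047.50
Next $65,000 at 27.5% = $17,875.00
Next $132,000 at 21.5% = $28,380.00
Remaining $136,050 at 13% = $17,686.50
Fee: $57,892.50 + $64,875.00 + $12,047.50 + $17,875.00 + $28,380.00 + $17,686.50 = $198,756.50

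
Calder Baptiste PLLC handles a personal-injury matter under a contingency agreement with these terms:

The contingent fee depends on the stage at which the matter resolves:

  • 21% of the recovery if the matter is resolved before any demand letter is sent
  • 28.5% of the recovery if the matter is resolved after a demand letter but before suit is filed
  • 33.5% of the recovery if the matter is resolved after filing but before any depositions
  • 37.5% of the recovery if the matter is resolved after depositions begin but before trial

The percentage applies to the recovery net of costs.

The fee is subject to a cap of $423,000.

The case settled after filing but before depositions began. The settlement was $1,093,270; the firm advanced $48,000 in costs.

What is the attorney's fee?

Fee base (net of costs): $1,093,270 − $48,000 = $1,045,270
The matter settled after filing but before depositions began, so the 33.5% rate applies.
$1,045,270 × 33.5% = $350,165.45
$350,165.45 is under the $423,000 cap.

$350,165.45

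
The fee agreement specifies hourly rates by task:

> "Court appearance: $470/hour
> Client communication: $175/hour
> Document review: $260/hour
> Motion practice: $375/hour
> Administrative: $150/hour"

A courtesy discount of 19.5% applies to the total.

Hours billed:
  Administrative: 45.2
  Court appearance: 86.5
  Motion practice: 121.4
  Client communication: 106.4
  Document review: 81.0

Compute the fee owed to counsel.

Court appearance: 86.5 × $470 = $40,655.00
Client communication: 106.4 × $175 = $18,620.00
Document review: 81.0 × $260 = $21,060.00
Motion practice: 121.4 × $375 = $45,525.00
Administrative: 45.2 × $150 = $6,780.00
Subtotal: $132,640.00
Less 19.5% discount: −$25,864.80
Total: $132,640.00 − $25,864.80 = $106,775.20

$106,775.20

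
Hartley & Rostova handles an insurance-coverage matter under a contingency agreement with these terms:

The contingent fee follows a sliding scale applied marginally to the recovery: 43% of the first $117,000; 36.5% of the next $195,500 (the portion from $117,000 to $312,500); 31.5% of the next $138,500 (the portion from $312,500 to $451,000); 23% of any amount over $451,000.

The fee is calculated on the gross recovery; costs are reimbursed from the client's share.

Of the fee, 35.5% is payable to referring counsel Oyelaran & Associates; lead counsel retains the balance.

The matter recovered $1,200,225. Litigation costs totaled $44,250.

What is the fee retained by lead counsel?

$217,762.80

Fee base is the gross recovery, $1,200,225; costs are reimbursed separately.
First $117,000 at 43% = $50,310.00
Next $195,500 at 36.5% = $71,357.50
Next $138,500 at 31.5% = $43,627.50
Remaining $749,225 at 23% = $172,321.75
Fee: $50,310.00 + $71,357.50 + $43,627.50 + $172,321.75 = $337,616.75
Referral share: 35.5% of $337,616.75 = $119,853.95; lead counsel retains $337,616.75 − $119,853.95 = $217,762.80.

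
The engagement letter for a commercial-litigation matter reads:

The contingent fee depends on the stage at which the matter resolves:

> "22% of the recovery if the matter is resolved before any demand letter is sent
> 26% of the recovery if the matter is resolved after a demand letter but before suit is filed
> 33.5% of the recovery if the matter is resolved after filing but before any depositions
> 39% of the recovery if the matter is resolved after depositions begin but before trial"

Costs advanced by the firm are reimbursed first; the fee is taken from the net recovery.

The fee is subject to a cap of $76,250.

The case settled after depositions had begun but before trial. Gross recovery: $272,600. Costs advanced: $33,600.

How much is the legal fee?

$76,250.00

Fee base (net of costs): $272,600 − $33,600 = $239,000
The matter settled after depositions had begun but before trial, so the 39% rate applies.
$239,000 × 39% = $93,210.00
$93,210.00 exceeds the $76,250 cap, so the fee is capped at $76,250.00.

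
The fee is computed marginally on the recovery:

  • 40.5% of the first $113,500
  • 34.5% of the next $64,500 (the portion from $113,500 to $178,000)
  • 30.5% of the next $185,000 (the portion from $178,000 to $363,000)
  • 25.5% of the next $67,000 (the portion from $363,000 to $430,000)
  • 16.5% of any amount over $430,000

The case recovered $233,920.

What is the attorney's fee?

$85,275.60

First $113,500 at 40.5% = $45,967.50
Next $64,500 at 34.5% = $22,252.50
Remaining $55,920 at 30.5% = $17,055.60
Fee: $45,967.50 + $22,252.50 + $17,055.60 = $85,275.60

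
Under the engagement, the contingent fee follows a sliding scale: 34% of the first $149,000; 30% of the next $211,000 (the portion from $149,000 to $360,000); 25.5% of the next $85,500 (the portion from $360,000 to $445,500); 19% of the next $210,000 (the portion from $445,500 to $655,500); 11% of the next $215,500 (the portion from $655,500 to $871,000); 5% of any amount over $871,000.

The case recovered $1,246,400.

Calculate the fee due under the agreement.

First $149,000 at 34% = $50,660.00
Next $211,000 at 30% = $63,300.00
Next $85,500 at 25.5% = $21,802.50
Next $210,000 at 19% = $39,900.00
Next $215,500 at 11% = $23,705.00
Remaining $375,400 at 5% = $18,770.00
Fee: $50,660.00 + $63,300.00 + $21,802.50 + $39,900.00 + $23,705.00 + $18,770.00 = $218,137.50

$218,137.50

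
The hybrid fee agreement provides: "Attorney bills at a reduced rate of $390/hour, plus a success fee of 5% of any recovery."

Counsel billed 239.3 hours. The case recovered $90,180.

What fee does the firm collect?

Hourly: 239.3 × $390 = $93,327.00
Success fee: 5% of $90,180 = $4,509.00
Total: $93,327.00 + $4,509.00 = $97,836.00

$97,836.00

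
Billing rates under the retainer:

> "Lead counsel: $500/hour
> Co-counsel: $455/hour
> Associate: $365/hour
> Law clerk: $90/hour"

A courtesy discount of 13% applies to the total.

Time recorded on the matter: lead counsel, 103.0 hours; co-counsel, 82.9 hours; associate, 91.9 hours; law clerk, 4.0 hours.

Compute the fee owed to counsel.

Lead counsel: 103.0 × $500 = $51,500.00
Co-counsel: 82.9 × $455 = $37,719.50
Associate: 91.9 × $365 = $33,543.50
Law clerk: 4.0 × $90 = $360.00
Subtotal: $123,123.00
Less 13% discount: −$16,005.99
Total: $123,123.00 − $16,005.99 = $107,117.01

$107,117.01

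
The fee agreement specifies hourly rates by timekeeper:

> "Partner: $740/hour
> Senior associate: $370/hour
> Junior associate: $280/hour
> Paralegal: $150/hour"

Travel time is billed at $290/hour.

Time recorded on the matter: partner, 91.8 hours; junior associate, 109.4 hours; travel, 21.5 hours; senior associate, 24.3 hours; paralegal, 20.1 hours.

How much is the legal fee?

Partner: 91.8 × $740 = $67,932.00
Senior associate: 24.3 × $370 = $8,991.00
Junior associate: 109.4 × $280 = $30,632.00
Paralegal: 20.1 × $150 = $3,015.00
Subtotal: $67,932.00 + $8,991.00 + $30,632.00 + $3,015.00 = $110,570.00
Travel: 21.5 × $290 = $6,235.00
Total: $110,570.00 + $6,235.00 = $116,805.00

$116,805.00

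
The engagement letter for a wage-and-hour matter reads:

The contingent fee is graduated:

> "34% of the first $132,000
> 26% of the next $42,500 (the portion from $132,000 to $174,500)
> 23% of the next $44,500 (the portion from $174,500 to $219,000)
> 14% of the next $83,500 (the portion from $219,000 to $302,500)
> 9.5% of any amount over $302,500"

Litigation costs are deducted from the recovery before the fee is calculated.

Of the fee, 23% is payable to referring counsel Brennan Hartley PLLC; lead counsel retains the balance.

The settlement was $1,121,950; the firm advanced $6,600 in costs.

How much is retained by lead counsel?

$119,408.33

Fee base (net of costs): $1,121,950 − $6,600 = $1,115,350
First $132,000 at 34% = $44,880.00
Next $42,500 at 26% = $11,050.00
Next $44,500 at 23% = $10,235.00
Next $83,500 at 14% = $11,690.00
Remaining $812,850 at 9.5% = $77,220.75
Fee: $44,880.00 + $11,050.00 + $10,235.00 + $11,690.00 + $77,220.75 = $155,075.75
Referral share: 23% of $155,075.75 = $35,667.42; lead counsel retains $155,075.75 − $35,667.42 = $119,408.33.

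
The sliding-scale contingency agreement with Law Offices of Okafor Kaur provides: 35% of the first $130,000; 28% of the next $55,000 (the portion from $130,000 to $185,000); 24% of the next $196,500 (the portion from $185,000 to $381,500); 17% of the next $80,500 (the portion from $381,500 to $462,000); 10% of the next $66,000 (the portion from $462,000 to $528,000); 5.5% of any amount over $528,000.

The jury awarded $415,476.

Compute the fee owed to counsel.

$113,835.92

First $130,000 at 35% = $45,500.00
Next $55,000 at 28% = $15,400.00
Next $196,500 at 24% = $47,160.00
Remaining $33,976 at 17% = $5,775.92
Fee: $45,500.00 + $15,400.00 + $47,160.00 + $5,775.92 = $113,835.92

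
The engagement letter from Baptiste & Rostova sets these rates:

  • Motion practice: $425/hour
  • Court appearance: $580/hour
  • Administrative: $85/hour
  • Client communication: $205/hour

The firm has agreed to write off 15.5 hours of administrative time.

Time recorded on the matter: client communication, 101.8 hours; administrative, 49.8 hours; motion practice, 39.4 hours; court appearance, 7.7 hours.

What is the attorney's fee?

Motion practice: 39.4 × $425 = $16,745.00
Court appearance: 7.7 × $580 = $4,466.00
Administrative: 49.8 × $85 = $4,233.00
Client communication: 101.8 × $205 = $20,869.00
Subtotal: $46,313.00
Write-off: 15.5 × $85 = $1,317.50
Total: $46,313.00 − $1,317.50 = $44,995.50

$44,995.50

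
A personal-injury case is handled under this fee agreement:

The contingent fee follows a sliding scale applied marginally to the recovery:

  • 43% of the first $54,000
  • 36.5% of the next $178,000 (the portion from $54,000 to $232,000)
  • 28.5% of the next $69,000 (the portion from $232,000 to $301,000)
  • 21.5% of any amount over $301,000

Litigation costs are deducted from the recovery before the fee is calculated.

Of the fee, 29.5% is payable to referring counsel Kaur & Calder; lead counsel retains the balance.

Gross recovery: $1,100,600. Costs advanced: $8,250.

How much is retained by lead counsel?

$195,986.65

Fee base (net of costs): $1,100,600 − $8,250 = $1,092,350
First $54,000 at 43% = $23,220.00
Next $178,000 at 36.5% = $64,970.00
Next $69,000 at 28.5% = $19,665.00
Remaining $791,350 at 21.5% = $170,140.25
Fee: $23,220.00 + $64,970.00 + $19,665.00 + $170,140.25 = $277,995.25
Referral share: 29.5% of $277,995.25 = $82,008.60; lead counsel retains $277,995.25 − $82,008.60 = $195,986.65.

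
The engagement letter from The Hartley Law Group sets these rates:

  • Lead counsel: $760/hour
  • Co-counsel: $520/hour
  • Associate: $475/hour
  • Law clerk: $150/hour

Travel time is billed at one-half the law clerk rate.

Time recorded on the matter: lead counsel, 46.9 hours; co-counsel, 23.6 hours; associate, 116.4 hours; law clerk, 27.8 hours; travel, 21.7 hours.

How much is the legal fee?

$109,003.50

Lead counsel: 46.9 × $760 = $35,644.00
Co-counsel: 23.6 × $520 = $12,272.00
Associate: 116.4 × $475 = $55,290.00
Law clerk: 27.8 × $150 = $4,170.00
Subtotal: $35,644.00 + $12,272.00 + $55,290.00 + $4,170.00 = $107,376.00
Travel: 21.7 × ($150 ÷ 2) = 21.7 × $75.00 = $1,627.50
Total: $107,376.00 + $1,627.50 = $109,003.50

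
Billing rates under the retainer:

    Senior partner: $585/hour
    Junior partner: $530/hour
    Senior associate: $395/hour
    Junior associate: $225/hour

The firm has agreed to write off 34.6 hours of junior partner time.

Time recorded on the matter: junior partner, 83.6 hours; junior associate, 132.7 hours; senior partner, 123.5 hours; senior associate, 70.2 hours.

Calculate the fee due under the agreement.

$155,804.00

Senior partner: 123.5 × $585 = $72,247.50
Junior partner: 83.6 × $530 = $44,308.00
Senior associate: 70.2 × $395 = $27,729.00
Junior associate: 132.7 × $225 = $29,857.50
Subtotal: $174,142.00
Write-off: 34.6 × $530 = $18,338.00
Total: $174,142.00 − $18,338.00 = $155,804.00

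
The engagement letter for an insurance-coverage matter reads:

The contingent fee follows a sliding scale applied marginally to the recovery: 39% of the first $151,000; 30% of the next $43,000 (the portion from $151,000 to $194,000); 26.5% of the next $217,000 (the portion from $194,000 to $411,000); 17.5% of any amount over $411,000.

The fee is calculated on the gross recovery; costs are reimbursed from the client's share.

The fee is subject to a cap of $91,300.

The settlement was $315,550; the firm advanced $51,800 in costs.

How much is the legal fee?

Fee base is the gross recovery, $315,550; costs are reimbursed separately.
First $151,000 at 39% = $58,890.00
Next $43,000 at 30% = $12,900.00
Remaining $121,550 at 26.5% = $32,210.75
Fee: $58,890.00 + $12,900.00 + $32,210.75 = $104,000.75
$104,000.75 exceeds the $91,300 cap, so the fee is capped at $91,300.00.

$91,300.00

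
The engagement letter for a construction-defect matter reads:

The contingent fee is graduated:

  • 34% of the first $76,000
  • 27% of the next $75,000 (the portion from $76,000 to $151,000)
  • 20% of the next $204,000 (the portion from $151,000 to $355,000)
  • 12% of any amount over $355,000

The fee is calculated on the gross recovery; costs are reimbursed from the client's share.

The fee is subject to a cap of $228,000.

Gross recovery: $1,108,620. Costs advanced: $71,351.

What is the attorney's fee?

$177,324.40

Fee base is the gross recovery, $1,108,620; costs are reimbursed separately.
First $76,000 at 34% = $25,840.00
Next $75,000 at 27% = $20,250.00
Next $204,000 at 20% = $40,800.00
Remaining $753,620 at 12% = $90,434.40
Fee: $25,840.00 + $20,250.00 + $40,800.00 + $90,434.40 = $177,324.40
$177,324.40 is under the $228,000 cap.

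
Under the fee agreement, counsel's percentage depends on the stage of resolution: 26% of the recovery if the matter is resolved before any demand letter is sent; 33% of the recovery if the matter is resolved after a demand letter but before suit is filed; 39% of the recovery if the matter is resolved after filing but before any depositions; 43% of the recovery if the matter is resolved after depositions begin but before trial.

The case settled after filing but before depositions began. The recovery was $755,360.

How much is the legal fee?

The matter settled after filing but before depositions began, so the 39% rate applies.
$755,360 × 39% = $294,590.40

$294,590.40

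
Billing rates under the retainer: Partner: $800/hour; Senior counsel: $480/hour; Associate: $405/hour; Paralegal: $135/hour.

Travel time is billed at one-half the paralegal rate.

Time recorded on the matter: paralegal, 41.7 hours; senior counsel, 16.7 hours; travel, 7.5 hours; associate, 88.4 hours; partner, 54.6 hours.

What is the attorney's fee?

$93,633.75

Partner: 54.6 × $800 = $43,680.00
Senior counsel: 16.7 × $480 = $8,016.00
Associate: 88.4 × $405 = $35,802.00
Paralegal: 41.7 × $135 = $5,629.50
Subtotal: $43,680.00 + $8,016.00 + $35,802.00 + $5,629.50 = $93,127.50
Travel: 7.5 × ($135 ÷ 2) = 7.5 × $67.50 = $506.25
Total: $93,127.50 + $506.25 = $93,633.75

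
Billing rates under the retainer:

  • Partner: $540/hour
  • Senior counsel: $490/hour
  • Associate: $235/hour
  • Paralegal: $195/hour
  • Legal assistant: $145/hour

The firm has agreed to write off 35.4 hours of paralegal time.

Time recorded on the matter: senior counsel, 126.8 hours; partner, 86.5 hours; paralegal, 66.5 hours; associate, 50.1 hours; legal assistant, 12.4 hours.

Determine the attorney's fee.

$128,478.00

Partner: 86.5 × $540 = $46,710.00
Senior counsel: 126.8 × $490 = $62,132.00
Associate: 50.1 × $235 = $11,773.50
Paralegal: 66.5 × $195 = $12,967.50
Legal assistant: 12.4 × $145 = $1,798.00
Subtotal: $135,381.00
Write-off: 35.4 × $195 = $6,903.00
Total: $135,381.00 − $6,903.00 = $128,478.00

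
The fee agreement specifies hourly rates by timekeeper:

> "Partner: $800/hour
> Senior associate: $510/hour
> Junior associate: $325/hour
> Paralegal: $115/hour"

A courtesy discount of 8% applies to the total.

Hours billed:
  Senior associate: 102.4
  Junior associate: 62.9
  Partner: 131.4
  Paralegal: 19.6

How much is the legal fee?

$165,637.26

Partner: 131.4 × $800 = $105,120.00
Senior associate: 102.4 × $510 = $52,224.00
Junior associate: 62.9 × $325 = $20,442.50
Paralegal: 19.6 × $115 = $2,254.00
Subtotal: $180,040.50
Less 8% discount: −$14,403.24
Total: $180,040.50 − $14,403.24 = $165,637.26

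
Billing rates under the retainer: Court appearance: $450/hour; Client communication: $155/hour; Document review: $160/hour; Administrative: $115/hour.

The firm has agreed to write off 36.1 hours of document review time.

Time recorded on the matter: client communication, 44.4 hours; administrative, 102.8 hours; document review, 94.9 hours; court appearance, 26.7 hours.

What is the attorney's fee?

Court appearance: 26.7 × $450 = $12,015.00
Client communication: 44.4 × $155 = $6,882.00
Document review: 94.9 × $160 = $15,184.00
Administrative: 102.8 × $115 = $11,822.00
Subtotal: $45,903.00
Write-off: 36.1 × $160 = $5,776.00
Total: $45,903.00 − $5,776.00 = $40,127.00

$40,127.00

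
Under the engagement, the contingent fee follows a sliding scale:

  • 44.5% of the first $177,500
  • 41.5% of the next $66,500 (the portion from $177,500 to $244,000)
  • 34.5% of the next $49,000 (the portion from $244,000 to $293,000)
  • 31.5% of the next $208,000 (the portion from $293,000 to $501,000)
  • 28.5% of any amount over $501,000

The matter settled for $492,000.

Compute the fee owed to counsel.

First $177,500 at 44.5% = $78,987.50
Next $66,500 at 41.5% = $27,597.50
Next $49,000 at 34.5% = $16,905.00
Remaining $199,000 at 31.5% = $62,685.00
Fee: $78,987.50 + $27,597.50 + $16,905.00 + $62,685.00 = $186,175.00

$186,175.00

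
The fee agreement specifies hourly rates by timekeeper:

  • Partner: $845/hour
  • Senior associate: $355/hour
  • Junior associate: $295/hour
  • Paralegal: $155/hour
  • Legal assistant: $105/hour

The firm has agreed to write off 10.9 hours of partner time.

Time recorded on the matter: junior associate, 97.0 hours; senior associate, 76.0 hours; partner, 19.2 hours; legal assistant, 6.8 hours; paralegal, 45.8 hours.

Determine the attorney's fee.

$70,421.50

Partner: 19.2 × $845 = $16,224.00
Senior associate: 76.0 × $355 = $26,980.00
Junior associate: 97.0 × $295 = $28,615.00
Paralegal: 45.8 × $155 = $7,099.00
Legal assistant: 6.8 × $105 = $714.00
Subtotal: $79,632.00
Write-off: 10.9 × $845 = $9,210.50
Total: $79,632.00 − $9,210.50 = $70,421.50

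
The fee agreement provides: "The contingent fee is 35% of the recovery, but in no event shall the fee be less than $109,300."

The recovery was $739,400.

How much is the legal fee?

35% of $739,400 = $258,790.00
That exceeds the $109,300 minimum.

$258,790.00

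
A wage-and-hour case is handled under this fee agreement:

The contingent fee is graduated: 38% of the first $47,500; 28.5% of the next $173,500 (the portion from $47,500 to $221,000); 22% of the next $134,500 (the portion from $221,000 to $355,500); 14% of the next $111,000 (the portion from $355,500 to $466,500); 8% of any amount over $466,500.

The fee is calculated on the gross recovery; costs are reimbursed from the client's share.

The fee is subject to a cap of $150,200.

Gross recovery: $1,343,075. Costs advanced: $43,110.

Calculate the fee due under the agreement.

Fee base is the gross recovery, $1,343,075; costs are reimbursed separately.
First $47,500 at 38% = $18,050.00
Next $173,500 at 28.5% = $49,447.50
Next $134,500 at 22% = $29,590.00
Next $111,000 at 14% = $15,540.00
Remaining $876,575 at 8% = $70,126.00
Fee: $18,050.00 + $49,447.50 + $29,590.00 + $15,540.00 + $70,126.00 = $182,753.50
$182,753.50 exceeds the $150,200 cap, so the fee is capped at $150,200.00.

$150,200.00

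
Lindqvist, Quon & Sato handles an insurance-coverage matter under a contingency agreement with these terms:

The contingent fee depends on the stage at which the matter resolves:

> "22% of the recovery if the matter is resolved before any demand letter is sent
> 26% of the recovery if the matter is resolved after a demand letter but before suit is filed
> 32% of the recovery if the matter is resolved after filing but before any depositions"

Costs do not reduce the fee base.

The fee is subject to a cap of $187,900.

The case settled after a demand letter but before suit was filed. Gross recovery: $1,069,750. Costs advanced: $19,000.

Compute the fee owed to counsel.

Fee base is the gross recovery, $1,069,750; costs are reimbursed separately.
The matter settled after a demand letter but before suit was filed, so the 26% rate applies.
$1,069,750 × 26% = $278,135.00
$278,135.00 exceeds the $187,900 cap, so the fee is capped at $187,900.00.

$187,900.00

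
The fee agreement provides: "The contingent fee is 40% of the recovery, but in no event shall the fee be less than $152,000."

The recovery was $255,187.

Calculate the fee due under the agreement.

40% of $255,187 = $102,074.80
That is below the $152,000 minimum, so the minimum applies.

$152,000.00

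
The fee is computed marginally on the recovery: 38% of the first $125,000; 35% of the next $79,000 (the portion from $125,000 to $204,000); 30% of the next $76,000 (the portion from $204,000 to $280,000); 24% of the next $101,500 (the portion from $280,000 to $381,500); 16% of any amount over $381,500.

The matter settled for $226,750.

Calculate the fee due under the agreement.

First $125,000 at 38% = $47,500.00
Next $79,000 at 35% = $27,650.00
Remaining $22,750 at 30% = $6,825.00
Fee: $47,500.00 + $27,650.00 + $6,825.00 = $81,975.00

$81,975.00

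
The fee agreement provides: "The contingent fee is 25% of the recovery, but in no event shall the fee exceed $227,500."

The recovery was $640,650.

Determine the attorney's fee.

25% of $640,650 = $160,162.50
That is under the $227,500 cap.

$160,162.50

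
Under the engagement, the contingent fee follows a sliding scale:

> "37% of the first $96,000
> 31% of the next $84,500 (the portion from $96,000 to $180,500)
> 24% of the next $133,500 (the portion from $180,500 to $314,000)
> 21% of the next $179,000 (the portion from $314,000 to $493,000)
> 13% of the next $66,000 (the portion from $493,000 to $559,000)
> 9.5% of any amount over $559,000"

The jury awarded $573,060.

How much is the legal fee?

First $96,000 at 37% = $35,520.00
Next $84,500 at 31% = $26,195.00
Next $133,500 at 24% = $32,040.00
Next $179,000 at 21% = $37,590.00
Next $66,000 at 13% = $8,580.00
Remaining $14,060 at 9.5% = $1,335.70
Fee: $35,520.00 + $26,195.00 + $32,040.00 + $37,590.00 + $8,580.00 + $1,335.70 = $141,260.70

$141,260.70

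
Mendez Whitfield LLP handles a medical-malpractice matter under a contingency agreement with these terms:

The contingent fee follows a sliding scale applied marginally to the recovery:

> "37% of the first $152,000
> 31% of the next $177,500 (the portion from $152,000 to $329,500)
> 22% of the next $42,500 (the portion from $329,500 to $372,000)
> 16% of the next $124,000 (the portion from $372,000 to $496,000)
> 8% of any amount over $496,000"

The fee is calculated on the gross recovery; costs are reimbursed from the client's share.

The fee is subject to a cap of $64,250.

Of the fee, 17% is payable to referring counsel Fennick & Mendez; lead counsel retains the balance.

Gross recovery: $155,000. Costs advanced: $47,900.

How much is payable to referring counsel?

$9,718.90

Fee base is the gross recovery, $155,000; costs are reimbursed separately.
First $152,000 at 37% = $56,240.00
Remaining $3,000 at 31% = $930.00
Fee: $56,240.00 + $930.00 = $57,170.00
$57,170.00 is under the $64,250 cap.
Referral share: 17% of $57,170.00 = $9,718.90; lead counsel retains $57,170.00 − $9,718.90 = $47,451.10.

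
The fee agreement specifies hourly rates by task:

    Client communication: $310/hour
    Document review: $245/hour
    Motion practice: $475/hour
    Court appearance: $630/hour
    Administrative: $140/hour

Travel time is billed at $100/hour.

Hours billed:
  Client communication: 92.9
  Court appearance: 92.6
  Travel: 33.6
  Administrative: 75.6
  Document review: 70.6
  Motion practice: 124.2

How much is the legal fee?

$177,373.00

Client communication: 92.9 × $310 = $28,799.00
Document review: 70.6 × $245 = $17,297.00
Motion practice: 124.2 × $475 = $58,995.00
Court appearance: 92.6 × $630 = $58,338.00
Administrative: 75.6 × $140 = $10,584.00
Subtotal: $28,799.00 + $17,297.00 + $58,995.00 + $58,338.00 + $10,584.00 = $174,013.00
Travel: 33.6 × $100 = $3,360.00
Total: $174,013.00 + $3,360.00 = $177,373.00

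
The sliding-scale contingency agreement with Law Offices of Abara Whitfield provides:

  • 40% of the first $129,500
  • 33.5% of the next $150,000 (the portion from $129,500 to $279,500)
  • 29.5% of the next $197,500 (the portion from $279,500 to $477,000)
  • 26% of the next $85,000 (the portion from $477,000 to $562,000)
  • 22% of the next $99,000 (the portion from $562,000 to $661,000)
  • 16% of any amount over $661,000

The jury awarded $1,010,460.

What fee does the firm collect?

$260,106.10

First $129,500 at 40% = $51,800.00
Next $150,000 at 33.5% = $50,250.00
Next $197,500 at 29.5% = $58,262.50
Next $85,000 at 26% = $22,100.00
Next $99,000 at 22% = $21,780.00
Remaining $349,460 at 16% = $55,913.60
Fee: $51,800.00 + $50,250.00 + $58,262.50 + $22,100.00 + $21,780.00 + $55,913.60 = $260,106.10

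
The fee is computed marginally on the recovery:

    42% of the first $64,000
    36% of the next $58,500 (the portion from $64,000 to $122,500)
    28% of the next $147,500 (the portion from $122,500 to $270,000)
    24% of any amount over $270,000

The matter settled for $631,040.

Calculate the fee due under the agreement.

$175,889.60

First $64,000 at 42% = $26,880.00
Next $58,500 at 36% = $21,060.00
Next $147,500 at 28% = $41,300.00
Remaining $361,040 at 24% = $86,649.60
Fee: $26,880.00 + $21,060.00 + $41,300.00 + $86,649.60 = $175,889.60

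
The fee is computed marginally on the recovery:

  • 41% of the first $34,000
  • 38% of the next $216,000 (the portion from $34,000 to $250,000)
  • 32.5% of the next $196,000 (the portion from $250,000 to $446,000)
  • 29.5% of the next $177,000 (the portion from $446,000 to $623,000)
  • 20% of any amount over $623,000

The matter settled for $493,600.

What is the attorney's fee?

$173,762.00

First $34,000 at 41% = $13,940.00
Next $216,000 at 38% = $82,080.00
Next $196,000 at 32.5% = $63,700.00
Remaining $47,600 at 29.5% = $14,042.00
Fee: $13,940.00 + $82,080.00 + $63,700.00 + $14,042.00 = $173,762.00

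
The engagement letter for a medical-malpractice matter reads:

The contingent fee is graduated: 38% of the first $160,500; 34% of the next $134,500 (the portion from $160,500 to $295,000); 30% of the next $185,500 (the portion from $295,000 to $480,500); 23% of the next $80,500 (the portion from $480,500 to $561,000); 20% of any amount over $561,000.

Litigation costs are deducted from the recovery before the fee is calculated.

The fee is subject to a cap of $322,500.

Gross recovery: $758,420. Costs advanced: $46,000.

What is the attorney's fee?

$211,169.00

Fee base (net of costs): $758,420 − $46,000 = $712,420
First $160,500 at 38% = $60,990.00
Next $134,500 at 34% = $45,730.00
Next $185,500 at 30% = $55,650.00
Next $80,500 at 23% = $18,515.00
Remaining $151,420 at 20% = $30,284.00
Fee: $60,990.00 + $45,730.00 + $55,650.00 + $18,515.00 + $30,284.00 = $211,169.00
$211,169.00 is under the $322,500 cap.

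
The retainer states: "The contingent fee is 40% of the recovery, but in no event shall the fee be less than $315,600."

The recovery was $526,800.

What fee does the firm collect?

$315,600.00

40% of $526,800 = $210,720.00
That is below the $315,600 minimum, so the minimum applies.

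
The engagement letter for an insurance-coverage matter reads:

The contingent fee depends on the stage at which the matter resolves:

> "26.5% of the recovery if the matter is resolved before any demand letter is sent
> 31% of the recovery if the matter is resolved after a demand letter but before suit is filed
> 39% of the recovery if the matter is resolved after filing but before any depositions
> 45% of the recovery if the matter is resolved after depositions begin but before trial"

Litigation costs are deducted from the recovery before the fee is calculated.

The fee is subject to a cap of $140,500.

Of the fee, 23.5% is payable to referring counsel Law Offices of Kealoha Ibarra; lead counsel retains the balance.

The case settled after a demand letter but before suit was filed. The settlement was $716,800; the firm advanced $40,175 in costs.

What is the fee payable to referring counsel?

Fee base (net of costs): $716,800 − $40,175 = $676,625
The matter settled after a demand letter but before suit was filed, so the 31% rate applies.
$676,625 × 31% = $209,753.75
$209,753.75 exceeds the $140,500 cap, so the fee is capped at $140,500.00.
Referral share: 23.5% of $140,500.00 = $33,017.50; lead counsel retains $140,500.00 − $33,017.50 = $107,482.50.

$33,017.50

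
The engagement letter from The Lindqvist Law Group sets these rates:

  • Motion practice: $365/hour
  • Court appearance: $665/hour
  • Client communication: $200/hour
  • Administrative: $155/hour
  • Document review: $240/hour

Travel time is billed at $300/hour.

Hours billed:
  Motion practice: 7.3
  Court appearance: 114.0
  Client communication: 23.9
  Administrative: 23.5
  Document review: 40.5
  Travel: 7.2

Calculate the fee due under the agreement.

$98,777.00

Motion practice: 7.3 × $365 = $2,664.50
Court appearance: 114.0 × $665 = $75,810.00
Client communication: 23.9 × $200 = $4,780.00
Administrative: 23.5 × $155 = $3,642.50
Document review: 40.5 × $240 = $9,720.00
Subtotal: $2,664.50 + $75,810.00 + $4,780.00 + $3,642.50 + $9,720.00 = $96,617.00
Travel: 7.2 × $300 = $2,160.00
Total: $96,617.00 + $2,160.00 = $98,777.00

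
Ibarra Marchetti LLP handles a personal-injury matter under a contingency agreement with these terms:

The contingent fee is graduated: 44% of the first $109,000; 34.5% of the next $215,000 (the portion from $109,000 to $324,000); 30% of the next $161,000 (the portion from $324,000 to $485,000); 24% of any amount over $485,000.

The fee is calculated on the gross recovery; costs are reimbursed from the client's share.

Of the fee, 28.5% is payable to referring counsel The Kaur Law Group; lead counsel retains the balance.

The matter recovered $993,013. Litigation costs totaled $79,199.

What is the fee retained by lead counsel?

$209,036.06

Fee base is the gross recovery, $993,013; costs are reimbursed separately.
First $109,000 at 44% = $47,960.00
Next $215,000 at 34.5% = $74,175.00
Next $161,000 at 30% = $48,300.00
Remaining $508,013 at 24% = $121,923.12
Fee: $47,960.00 + $74,175.00 + $48,300.00 + $121,923.12 = $292,358.12
Referral share: 28.5% of $292,358.12 = $83,322.06; lead counsel retains $292,358.12 − $83,322.06 = $209,036.06.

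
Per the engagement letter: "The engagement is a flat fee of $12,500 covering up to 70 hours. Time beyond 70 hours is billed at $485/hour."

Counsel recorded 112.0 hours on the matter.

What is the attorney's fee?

Flat fee: $12,500.00
Excess hours: 112.0 − 70 = 42.0
Overrun: 42.0 × $485 = $20,370.00
Total: $12,500.00 + $20,370.00 = $32,870.00

$32,870.00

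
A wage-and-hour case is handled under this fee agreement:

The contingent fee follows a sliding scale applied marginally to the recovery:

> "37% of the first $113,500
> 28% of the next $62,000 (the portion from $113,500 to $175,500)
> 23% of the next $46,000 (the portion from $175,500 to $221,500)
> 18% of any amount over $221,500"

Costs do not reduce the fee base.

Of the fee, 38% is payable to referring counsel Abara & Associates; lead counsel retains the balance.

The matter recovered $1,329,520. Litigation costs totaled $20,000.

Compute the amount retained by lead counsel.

$167,014.73

Fee base is the gross recovery, $1,329,520; costs are reimbursed separately.
First $113,500 at 37% = $41,995.00
Next $62,000 at 28% = $17,360.00
Next $46,000 at 23% = $10,580.00
Remaining $1,108,020 at 18% = $199,443.60
Fee: $41,995.00 + $17,360.00 + $10,580.00 + $199,443.60 = $269,378.60
Referral share: 38% of $269,378.60 = $102,363.87; lead counsel retains $269,378.60 − $102,363.87 = $167,014.73.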